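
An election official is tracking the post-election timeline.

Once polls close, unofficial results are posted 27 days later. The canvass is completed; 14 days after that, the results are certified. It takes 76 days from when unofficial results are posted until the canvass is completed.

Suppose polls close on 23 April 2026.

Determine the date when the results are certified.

18 August 2026

Polls close: Apr 23, 2026.
Unofficial results are posted: Apr 23, 2026 + 27 days = May 20, 2026.
The canvass is completed: May 20, 2026 + 76 days = Aug 4, 2026.
The results are certified: Aug 4, 2026 + 14 days = Aug 18, 2026.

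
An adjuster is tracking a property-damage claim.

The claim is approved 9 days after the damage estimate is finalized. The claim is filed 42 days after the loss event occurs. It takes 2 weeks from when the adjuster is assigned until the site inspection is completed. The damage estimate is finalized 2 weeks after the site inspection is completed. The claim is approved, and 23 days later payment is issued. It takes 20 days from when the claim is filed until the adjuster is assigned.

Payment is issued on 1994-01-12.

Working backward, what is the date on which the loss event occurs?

1993-09-12

Payment is issued: Jan 12, 1994.
The claim is approved: Jan 12, 1994 − 23 days = Dec 20, 1993.
The damage estimate is finalized: Dec 20, 1993 − 9 days = Dec 11, 1993.
The site inspection is completed: Dec 11, 1993 − 2 weeks = Nov 27, 1993.
The adjuster is assigned: Nov 27, 1993 − 2 weeks = Nov 13, 1993.
The claim is filed: Nov 13, 1993 − 20 days = Oct 24, 1993.
The loss event occurs: Oct 24, 1993 − 42 days = Sep 12, 1993.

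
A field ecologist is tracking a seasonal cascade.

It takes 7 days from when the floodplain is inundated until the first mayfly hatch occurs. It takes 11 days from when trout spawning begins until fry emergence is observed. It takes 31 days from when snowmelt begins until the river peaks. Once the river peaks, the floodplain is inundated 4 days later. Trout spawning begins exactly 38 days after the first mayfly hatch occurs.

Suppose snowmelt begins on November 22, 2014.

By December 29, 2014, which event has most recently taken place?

Snowmelt begins: Nov 22, 2014.
The river peaks: Nov 22, 2014 + 31 days = Dec 23, 2014.
The floodplain is inundated: Dec 23, 2014 + 4 days = Dec 27, 2014.
The first mayfly hatch occurs: Dec 27, 2014 + 7 days = Jan 3, 2015.
Trout spawning begins: Jan 3, 2015 + 38 days = Feb 10, 2015.
Fry emergence is observed: Feb 10, 2015 + 11 days = Feb 21, 2015.
Dec 29, 2014 falls between when the floodplain is inundated (Dec 27, 2014) and when the first mayfly hatch occurs (Jan 3, 2015).

The floodplain is inundated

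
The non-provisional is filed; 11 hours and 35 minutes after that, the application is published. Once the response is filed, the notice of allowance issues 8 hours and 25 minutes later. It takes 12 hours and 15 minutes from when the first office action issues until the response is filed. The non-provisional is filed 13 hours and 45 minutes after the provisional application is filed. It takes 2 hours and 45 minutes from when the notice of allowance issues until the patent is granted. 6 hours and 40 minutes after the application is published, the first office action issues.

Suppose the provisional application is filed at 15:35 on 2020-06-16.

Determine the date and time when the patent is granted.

23:00 on 2020-06-18

The provisional application is filed: 15:35 Jun 16, 2020.
The non-provisional is filed: 15:35 Jun 16, 2020 + 13h45m = 05:20 Jun 17, 2020.
The application is published: 05:20 Jun 17, 2020 + 11h35m = 16:55 Jun 17, 2020.
The first office action issues: 16:55 Jun 17, 2020 + 6h40m = 23:35 Jun 17, 2020.
The response is filed: 23:35 Jun 17, 2020 + 12h15m = 11:50 Jun 18, 2020.
The notice of allowance issues: 11:50 Jun 18, 2020 + 8h25m = 20:15 Jun 18, 2020.
The patent is granted: 20:15 Jun 18, 2020 + 2h45m = 23:00 Jun 18, 2020.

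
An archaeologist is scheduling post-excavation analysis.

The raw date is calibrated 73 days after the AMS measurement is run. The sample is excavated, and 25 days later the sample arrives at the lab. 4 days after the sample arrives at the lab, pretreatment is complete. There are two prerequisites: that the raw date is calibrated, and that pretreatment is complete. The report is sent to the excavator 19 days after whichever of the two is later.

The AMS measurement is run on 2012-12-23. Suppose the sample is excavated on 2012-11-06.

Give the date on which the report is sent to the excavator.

The AMS measurement is run: Dec 23, 2012.
The raw date is calibrated: Dec 23, 2012 + 73 days = Mar 6, 2013.
The sample is excavated: Nov 6, 2012.
The sample arrives at the lab: Nov 6, 2012 + 25 days = Dec 1, 2012.
Pretreatment is complete: Dec 1, 2012 + 4 days = Dec 5, 2012.
Both prerequisites met — the raw date is calibrated (Mar 6, 2013), pretreatment is complete (Dec 5, 2012); the later is Mar 6, 2013.
The report is sent to the excavator: Mar 6, 2013 + 19 days = Mar 25, 2013.

2013-03-25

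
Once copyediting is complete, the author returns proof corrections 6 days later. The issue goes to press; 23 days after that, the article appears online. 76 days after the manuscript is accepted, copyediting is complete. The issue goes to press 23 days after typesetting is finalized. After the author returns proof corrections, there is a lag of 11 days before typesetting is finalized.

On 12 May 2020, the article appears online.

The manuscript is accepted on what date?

The article appears online: May 12, 2020.
The issue goes to press: May 12, 2020 − 23 days = Apr 19, 2020.
Typesetting is finalized: Apr 19, 2020 − 23 days = Mar 27, 2020.
The author returns proof corrections: Mar 27, 2020 − 11 days = Mar 16, 2020.
Copyediting is complete: Mar 16, 2020 − 6 days = Mar 10, 2020.
The manuscript is accepted: Mar 10, 2020 − 76 days = Dec 25, 2019.

25 December 2019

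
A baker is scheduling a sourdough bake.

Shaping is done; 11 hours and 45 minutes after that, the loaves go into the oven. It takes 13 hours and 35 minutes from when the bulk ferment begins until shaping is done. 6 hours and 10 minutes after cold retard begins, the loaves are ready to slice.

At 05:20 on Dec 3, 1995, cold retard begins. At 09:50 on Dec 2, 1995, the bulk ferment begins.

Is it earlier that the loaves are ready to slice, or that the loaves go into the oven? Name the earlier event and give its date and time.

The loaves go into the oven — 11:10 on Dec 3, 1995

Cold retard begins: 05:20 Dec 3, 1995.
The loaves are ready to slice: 05:20 Dec 3, 1995 + 6h10m = 11:30 Dec 3, 1995.
The bulk ferment begins: 09:50 Dec 2, 1995.
Shaping is done: 09:50 Dec 2, 1995 + 13h35m = 23:25 Dec 2, 1995.
The loaves go into the oven: 23:25 Dec 2, 1995 + 11h45m = 11:10 Dec 3, 1995.
Comparing: the loaves are ready to slice at 11:30 Dec 3, 1995 vs the loaves go into the oven at 11:10 Dec 3, 1995. Earlier: the loaves go into the oven.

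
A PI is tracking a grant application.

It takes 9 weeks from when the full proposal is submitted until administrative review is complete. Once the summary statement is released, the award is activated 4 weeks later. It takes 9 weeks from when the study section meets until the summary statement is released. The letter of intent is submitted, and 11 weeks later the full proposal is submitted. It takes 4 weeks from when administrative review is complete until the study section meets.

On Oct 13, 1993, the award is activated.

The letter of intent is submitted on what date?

Jan 27, 1993

The award is activated: Oct 13, 1993.
The summary statement is released: Oct 13, 1993 − 4 weeks = Sep 15, 1993.
The study section meets: Sep 15, 1993 − 9 weeks = Jul 14, 1993.
Administrative review is complete: Jul 14, 1993 − 4 weeks = Jun 16, 1993.
The full proposal is submitted: Jun 16, 1993 − 9 weeks = Apr 14, 1993.
The letter of intent is submitted: Apr 14, 1993 − 11 weeks = Jan 27, 1993.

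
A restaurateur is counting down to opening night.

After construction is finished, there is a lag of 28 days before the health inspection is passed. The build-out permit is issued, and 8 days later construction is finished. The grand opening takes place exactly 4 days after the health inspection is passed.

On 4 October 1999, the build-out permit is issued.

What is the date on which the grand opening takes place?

13 November 1999

The build-out permit is issued: Oct 4, 1999.
Construction is finished: Oct 4, 1999 + 8 days = Oct 12, 1999.
The health inspection is passed: Oct 12, 1999 + 28 days = Nov 9, 1999.
The grand opening takes place: Nov 9, 1999 + 4 days = Nov 13, 1999.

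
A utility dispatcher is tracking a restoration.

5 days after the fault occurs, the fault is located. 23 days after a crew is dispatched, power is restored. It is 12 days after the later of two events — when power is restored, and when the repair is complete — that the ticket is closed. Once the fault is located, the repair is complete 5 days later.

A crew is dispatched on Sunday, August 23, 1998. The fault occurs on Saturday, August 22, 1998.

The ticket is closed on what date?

A crew is dispatched: Aug 23, 1998.
Power is restored: Aug 23, 1998 + 23 days = Sep 15, 1998.
The fault occurs: Aug 22, 1998.
The fault is located: Aug 22, 1998 + 5 days = Aug 27, 1998.
The repair is complete: Aug 27, 1998 + 5 days = Sep 1, 1998.
Both prerequisites met — power is restored (Sep 15, 1998), the repair is complete (Sep 1, 1998); the later is Sep 15, 1998.
The ticket is closed: Sep 15, 1998 + 12 days = Sep 27, 1998.

Sunday, September 27, 1998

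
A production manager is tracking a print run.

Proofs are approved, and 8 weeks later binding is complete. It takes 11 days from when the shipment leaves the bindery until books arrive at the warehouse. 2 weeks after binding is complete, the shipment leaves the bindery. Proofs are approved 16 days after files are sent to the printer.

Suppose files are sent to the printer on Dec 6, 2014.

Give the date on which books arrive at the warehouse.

Files are sent to the printer: Dec 6, 2014.
Proofs are approved: Dec 6, 2014 + 16 days = Dec 22, 2014.
Binding is complete: Dec 22, 2014 + 8 weeks = Feb 16, 2015.
The shipment leaves the bindery: Feb 16, 2015 + 2 weeks = Mar 2, 2015.
Books arrive at the warehouse: Mar 2, 2015 + 11 days = Mar 13, 2015.

Mar 13, 2015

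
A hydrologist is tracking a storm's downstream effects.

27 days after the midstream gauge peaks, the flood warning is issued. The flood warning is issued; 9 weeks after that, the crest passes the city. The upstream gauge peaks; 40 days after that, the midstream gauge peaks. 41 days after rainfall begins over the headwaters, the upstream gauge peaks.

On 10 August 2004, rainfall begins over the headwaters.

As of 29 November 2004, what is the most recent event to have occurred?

The flood warning is issued

Rainfall begins over the headwaters: Aug 10, 2004.
The upstream gauge peaks: Aug 10, 2004 + 41 days = Sep 20, 2004.
The midstream gauge peaks: Sep 20, 2004 + 40 days = Oct 30, 2004.
The flood warning is issued: Oct 30, 2004 + 27 days = Nov 26, 2004.
The crest passes the city: Nov 26, 2004 + 9 weeks = Jan 28, 2005.
Nov 29, 2004 falls between when the flood warning is issued (Nov 26, 2004) and when the crest passes the city (Jan 28, 2005).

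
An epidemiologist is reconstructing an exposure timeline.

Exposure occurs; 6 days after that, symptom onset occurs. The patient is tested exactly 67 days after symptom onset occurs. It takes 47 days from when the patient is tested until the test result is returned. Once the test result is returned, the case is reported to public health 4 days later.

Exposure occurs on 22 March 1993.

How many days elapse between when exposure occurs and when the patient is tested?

Causal path: exposure occurs → symptom onset occurs → the patient is tested.
Total delay along the path: 6 + 67 = 73 days.

73 days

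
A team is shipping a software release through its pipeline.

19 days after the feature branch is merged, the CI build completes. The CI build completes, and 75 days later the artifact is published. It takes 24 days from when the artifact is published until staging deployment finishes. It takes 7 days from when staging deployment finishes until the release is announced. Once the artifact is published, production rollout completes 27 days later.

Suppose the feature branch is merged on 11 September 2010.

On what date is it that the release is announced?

14 January 2011

The feature branch is merged: Sep 11, 2010.
The CI build completes: Sep 11, 2010 + 19 days = Sep 30, 2010.
The artifact is published: Sep 30, 2010 + 75 days = Dec 14, 2010.
Staging deployment finishes: Dec 14, 2010 + 24 days = Jan 7, 2011.
The release is announced: Jan 7, 2011 + 7 days = Jan 14, 2011.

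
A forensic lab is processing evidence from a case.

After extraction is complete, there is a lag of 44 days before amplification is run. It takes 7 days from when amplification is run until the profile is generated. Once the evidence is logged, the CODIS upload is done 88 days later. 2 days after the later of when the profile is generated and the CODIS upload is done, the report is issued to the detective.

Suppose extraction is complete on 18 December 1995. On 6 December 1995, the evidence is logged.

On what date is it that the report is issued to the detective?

5 March 1996

Extraction is complete: Dec 18, 1995.
Amplification is run: Dec 18, 1995 + 44 days = Jan 31, 1996.
The profile is generated: Jan 31, 1996 + 7 days = Feb 7, 1996.
The evidence is logged: Dec 6, 1995.
The CODIS upload is done: Dec 6, 1995 + 88 days = Mar 3, 1996.
Both prerequisites met — the profile is generated (Feb 7, 1996), the CODIS upload is done (Mar 3, 1996); the later is Mar 3, 1996.
The report is issued to the detective: Mar 3, 1996 + 2 days = Mar 5, 1996.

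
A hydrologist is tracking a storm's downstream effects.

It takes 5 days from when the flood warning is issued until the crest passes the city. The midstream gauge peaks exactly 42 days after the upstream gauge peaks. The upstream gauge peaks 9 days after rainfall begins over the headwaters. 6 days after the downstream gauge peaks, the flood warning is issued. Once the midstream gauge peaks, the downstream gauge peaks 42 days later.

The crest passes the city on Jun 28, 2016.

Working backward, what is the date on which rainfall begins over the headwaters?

The crest passes the city: Jun 28, 2016.
The flood warning is issued: Jun 28, 2016 − 5 days = Jun 23, 2016.
The downstream gauge peaks: Jun 23, 2016 − 6 days = Jun 17, 2016.
The midstream gauge peaks: Jun 17, 2016 − 42 days = May 6, 2016.
The upstream gauge peaks: May 6, 2016 − 42 days = Mar 25, 2016.
Rainfall begins over the headwaters: Mar 25, 2016 − 9 days = Mar 16, 2016.

Mar 16, 2016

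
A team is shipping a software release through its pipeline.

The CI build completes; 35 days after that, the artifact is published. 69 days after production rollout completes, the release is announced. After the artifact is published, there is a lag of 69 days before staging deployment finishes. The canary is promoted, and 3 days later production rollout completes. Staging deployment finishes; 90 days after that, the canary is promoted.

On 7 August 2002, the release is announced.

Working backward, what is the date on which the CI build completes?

The release is announced: Aug 7, 2002.
Production rollout completes: Aug 7, 2002 − 69 days = May 30, 2002.
The canary is promoted: May 30, 2002 − 3 days = May 27, 2002.
Staging deployment finishes: May 27, 2002 − 90 days = Feb 26, 2002.
The artifact is published: Feb 26, 2002 − 69 days = Dec 19, 2001.
The CI build completes: Dec 19, 2001 − 35 days = Nov 14, 2001.

14 November 2001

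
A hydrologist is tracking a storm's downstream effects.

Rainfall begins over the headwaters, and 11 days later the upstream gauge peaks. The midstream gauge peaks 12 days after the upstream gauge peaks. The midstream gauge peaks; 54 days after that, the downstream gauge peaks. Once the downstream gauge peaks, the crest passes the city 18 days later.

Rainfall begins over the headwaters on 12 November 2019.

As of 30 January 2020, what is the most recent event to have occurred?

The downstream gauge peaks

Rainfall begins over the headwaters: Nov 12, 2019.
The upstream gauge peaks: Nov 12, 2019 + 11 days = Nov 23, 2019.
The midstream gauge peaks: Nov 23, 2019 + 12 days = Dec 5, 2019.
The downstream gauge peaks: Dec 5, 2019 + 54 days = Jan 28, 2020.
The crest passes the city: Jan 28, 2020 + 18 days = Feb 15, 2020.
Jan 30, 2020 falls between when the downstream gauge peaks (Jan 28, 2020) and when the crest passes the city (Feb 15, 2020).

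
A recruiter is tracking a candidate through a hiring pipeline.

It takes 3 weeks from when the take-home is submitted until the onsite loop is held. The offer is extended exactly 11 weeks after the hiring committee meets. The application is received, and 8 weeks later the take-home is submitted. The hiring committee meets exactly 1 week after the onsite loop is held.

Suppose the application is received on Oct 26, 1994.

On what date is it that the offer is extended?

The application is received: Oct 26, 1994.
The take-home is submitted: Oct 26, 1994 + 8 weeks = Dec 21, 1994.
The onsite loop is held: Dec 21, 1994 + 3 weeks = Jan 11, 1995.
The hiring committee meets: Jan 11, 1995 + 1 week = Jan 18, 1995.
The offer is extended: Jan 18, 1995 + 11 weeks = Apr 5, 1995.

Apr 5, 1995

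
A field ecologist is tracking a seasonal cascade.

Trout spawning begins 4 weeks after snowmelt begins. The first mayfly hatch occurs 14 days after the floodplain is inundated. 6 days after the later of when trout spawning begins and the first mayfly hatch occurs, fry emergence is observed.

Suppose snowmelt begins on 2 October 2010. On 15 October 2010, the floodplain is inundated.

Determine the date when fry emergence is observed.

5 November 2010

Snowmelt begins: Oct 2, 2010.
Trout spawning begins: Oct 2, 2010 + 4 weeks = Oct 30, 2010.
The floodplain is inundated: Oct 15, 2010.
The first mayfly hatch occurs: Oct 15, 2010 + 14 days = Oct 29, 2010.
Both prerequisites met — trout spawning begins (Oct 30, 2010), the first mayfly hatch occurs (Oct 29, 2010); the later is Oct 30, 2010.
Fry emergence is observed: Oct 30, 2010 + 6 days = Nov 5, 2010.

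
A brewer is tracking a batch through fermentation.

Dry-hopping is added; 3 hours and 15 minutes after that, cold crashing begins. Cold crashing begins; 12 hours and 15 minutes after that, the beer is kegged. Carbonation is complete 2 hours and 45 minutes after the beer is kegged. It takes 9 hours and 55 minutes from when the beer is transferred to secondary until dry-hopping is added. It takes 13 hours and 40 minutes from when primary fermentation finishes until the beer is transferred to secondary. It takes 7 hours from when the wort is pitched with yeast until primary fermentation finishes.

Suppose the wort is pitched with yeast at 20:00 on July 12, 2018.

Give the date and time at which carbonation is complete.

20:50 on July 14, 2018

The wort is pitched with yeast: 20:00 Jul 12, 2018.
Primary fermentation finishes: 20:00 Jul 12, 2018 + 7h = 03:00 Jul 13, 2018.
The beer is transferred to secondary: 03:00 Jul 13, 2018 + 13h40m = 16:40 Jul 13, 2018.
Dry-hopping is added: 16:40 Jul 13, 2018 + 9h55m = 02:35 Jul 14, 2018.
Cold crashing begins: 02:35 Jul 14, 2018 + 3h15m = 05:50 Jul 14, 2018.
The beer is kegged: 05:50 Jul 14, 2018 + 12h15m = 18:05 Jul 14, 2018.
Carbonation is complete: 18:05 Jul 14, 2018 + 2h45m = 20:50 Jul 14, 2018.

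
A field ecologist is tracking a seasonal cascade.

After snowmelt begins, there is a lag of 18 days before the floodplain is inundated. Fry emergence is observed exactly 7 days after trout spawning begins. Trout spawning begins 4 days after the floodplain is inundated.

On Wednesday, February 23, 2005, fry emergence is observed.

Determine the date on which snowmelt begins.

Tuesday, January 25, 2005

Fry emergence is observed: Feb 23, 2005.
Trout spawning begins: Feb 23, 2005 − 7 days = Feb 16, 2005.
The floodplain is inundated: Feb 16, 2005 − 4 days = Feb 12, 2005.
Snowmelt begins: Feb 12, 2005 − 18 days = Jan 25, 2005.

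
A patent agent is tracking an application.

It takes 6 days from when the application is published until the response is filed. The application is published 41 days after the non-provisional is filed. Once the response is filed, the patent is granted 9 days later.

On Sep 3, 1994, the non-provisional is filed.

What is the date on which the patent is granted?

Oct 29, 1994

The non-provisional is filed: Sep 3, 1994.
The application is published: Sep 3, 1994 + 41 days = Oct 14, 1994.
The response is filed: Oct 14, 1994 + 6 days = Oct 20, 1994.
The patent is granted: Oct 20, 1994 + 9 days = Oct 29, 1994.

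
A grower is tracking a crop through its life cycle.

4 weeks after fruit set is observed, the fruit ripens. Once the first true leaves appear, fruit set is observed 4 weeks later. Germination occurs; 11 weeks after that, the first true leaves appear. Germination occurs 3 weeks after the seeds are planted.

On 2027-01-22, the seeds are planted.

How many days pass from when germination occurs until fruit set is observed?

Causal path: germination occurs → the first true leaves appear → fruit set is observed.
Total delay along the path: 11 + 4 weeks = 15 weeks = 105 days.

105 days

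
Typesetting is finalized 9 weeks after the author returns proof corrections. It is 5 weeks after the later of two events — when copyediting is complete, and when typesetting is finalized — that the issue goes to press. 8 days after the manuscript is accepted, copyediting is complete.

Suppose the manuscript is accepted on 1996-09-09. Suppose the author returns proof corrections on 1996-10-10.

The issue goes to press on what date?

The manuscript is accepted: Sep 9, 1996.
Copyediting is complete: Sep 9, 1996 + 8 days = Sep 17, 1996.
The author returns proof corrections: Oct 10, 1996.
Typesetting is finalized: Oct 10, 1996 + 9 weeks = Dec 12, 1996.
Both prerequisites met — copyediting is complete (Sep 17, 1996), typesetting is finalized (Dec 12, 1996); the later is Dec 12, 1996.
The issue goes to press: Dec 12, 1996 + 5 weeks = Jan 16, 1997.

1997-01-16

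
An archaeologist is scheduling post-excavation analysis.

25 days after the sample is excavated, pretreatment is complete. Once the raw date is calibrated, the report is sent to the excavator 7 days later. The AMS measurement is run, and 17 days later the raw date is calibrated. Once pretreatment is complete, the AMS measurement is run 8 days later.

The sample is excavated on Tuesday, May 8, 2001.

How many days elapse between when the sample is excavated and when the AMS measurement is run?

33 days

Causal path: the sample is excavated → pretreatment is complete → the AMS measurement is run.
Total delay along the path: 25 + 8 = 33 days.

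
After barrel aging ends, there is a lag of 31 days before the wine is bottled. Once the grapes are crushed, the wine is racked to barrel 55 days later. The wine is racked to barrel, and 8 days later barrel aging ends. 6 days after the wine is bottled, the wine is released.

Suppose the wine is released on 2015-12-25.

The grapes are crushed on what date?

The wine is released: Dec 25, 2015.
The wine is bottled: Dec 25, 2015 − 6 days = Dec 19, 2015.
Barrel aging ends: Dec 19, 2015 − 31 days = Nov 18, 2015.
The wine is racked to barrel: Nov 18, 2015 − 8 days = Nov 10, 2015.
The grapes are crushed: Nov 10, 2015 − 55 days = Sep 16, 2015.

2015-09-16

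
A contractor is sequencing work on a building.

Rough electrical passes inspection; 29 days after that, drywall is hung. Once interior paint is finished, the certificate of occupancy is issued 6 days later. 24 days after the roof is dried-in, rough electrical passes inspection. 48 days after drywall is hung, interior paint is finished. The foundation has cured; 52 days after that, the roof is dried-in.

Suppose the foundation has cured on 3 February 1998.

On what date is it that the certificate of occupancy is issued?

12 July 1998

The foundation has cured: Feb 3, 1998.
The roof is dried-in: Feb 3, 1998 + 52 days = Mar 27, 1998.
Rough electrical passes inspection: Mar 27, 1998 + 24 days = Apr 20, 1998.
Drywall is hung: Apr 20, 1998 + 29 days = May 19, 1998.
Interior paint is finished: May 19, 1998 + 48 days = Jul 6, 1998.
The certificate of occupancy is issued: Jul 6, 1998 + 6 days = Jul 12, 1998.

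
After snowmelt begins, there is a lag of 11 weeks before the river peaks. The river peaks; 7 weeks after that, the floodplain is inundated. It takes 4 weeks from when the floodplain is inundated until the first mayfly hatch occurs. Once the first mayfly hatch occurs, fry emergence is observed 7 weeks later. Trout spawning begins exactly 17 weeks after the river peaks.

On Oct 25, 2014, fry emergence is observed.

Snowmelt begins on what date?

Apr 5, 2014

Fry emergence is observed: Oct 25, 2014.
The first mayfly hatch occurs: Oct 25, 2014 − 7 weeks = Sep 6, 2014.
The floodplain is inundated: Sep 6, 2014 − 4 weeks = Aug 9, 2014.
The river peaks: Aug 9, 2014 − 7 weeks = Jun 21, 2014.
Snowmelt begins: Jun 21, 2014 − 11 weeks = Apr 5, 2014.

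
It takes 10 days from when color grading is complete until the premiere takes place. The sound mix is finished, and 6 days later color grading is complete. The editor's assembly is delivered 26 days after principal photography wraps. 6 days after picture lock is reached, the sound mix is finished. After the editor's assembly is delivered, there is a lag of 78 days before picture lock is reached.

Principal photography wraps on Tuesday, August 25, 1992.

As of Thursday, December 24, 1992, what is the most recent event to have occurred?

Principal photography wraps: Aug 25, 1992.
The editor's assembly is delivered: Aug 25, 1992 + 26 days = Sep 20, 1992.
Picture lock is reached: Sep 20, 1992 + 78 days = Dec 7, 1992.
The sound mix is finished: Dec 7, 1992 + 6 days = Dec 13, 1992.
Color grading is complete: Dec 13, 1992 + 6 days = Dec 19, 1992.
The premiere takes place: Dec 19, 1992 + 10 days = Dec 29, 1992.
Dec 24, 1992 falls between when color grading is complete (Dec 19, 1992) and when the premiere takes place (Dec 29, 1992).

Color grading is complete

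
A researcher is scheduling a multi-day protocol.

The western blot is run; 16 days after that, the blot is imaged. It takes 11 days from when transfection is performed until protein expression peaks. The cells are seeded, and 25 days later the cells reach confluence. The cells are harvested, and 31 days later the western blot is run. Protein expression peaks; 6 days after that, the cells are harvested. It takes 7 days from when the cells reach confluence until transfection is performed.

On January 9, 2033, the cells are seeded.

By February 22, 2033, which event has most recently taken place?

The cells are seeded: Jan 9, 2033.
The cells reach confluence: Jan 9, 2033 + 25 days = Feb 3, 2033.
Transfection is performed: Feb 3, 2033 + 7 days = Feb 10, 2033.
Protein expression peaks: Feb 10, 2033 + 11 days = Feb 21, 2033.
The cells are harvested: Feb 21, 2033 + 6 days = Feb 27, 2033.
The western blot is run: Feb 27, 2033 + 31 days = Mar 30, 2033.
The blot is imaged: Mar 30, 2033 + 16 days = Apr 15, 2033.
Feb 22, 2033 falls between when protein expression peaks (Feb 21, 2033) and when the cells are harvested (Feb 27, 2033).

Protein expression peaks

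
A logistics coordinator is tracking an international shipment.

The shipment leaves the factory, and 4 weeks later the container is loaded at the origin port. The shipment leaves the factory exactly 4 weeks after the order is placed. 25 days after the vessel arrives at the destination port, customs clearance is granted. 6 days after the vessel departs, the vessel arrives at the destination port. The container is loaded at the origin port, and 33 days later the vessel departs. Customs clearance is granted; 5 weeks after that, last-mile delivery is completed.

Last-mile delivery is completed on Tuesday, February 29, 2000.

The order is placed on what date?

Monday, September 27, 1999

Last-mile delivery is completed: Feb 29, 2000.
Customs clearance is granted: Feb 29, 2000 − 5 weeks = Jan 25, 2000.
The vessel arrives at the destination port: Jan 25, 2000 − 25 days = Dec 31, 1999.
The vessel departs: Dec 31, 1999 − 6 days = Dec 25, 1999.
The container is loaded at the origin port: Dec 25, 1999 − 33 days = Nov 22, 1999.
The shipment leaves the factory: Nov 22, 1999 − 4 weeks = Oct 25, 1999.
The order is placed: Oct 25, 1999 − 4 weeks = Sep 27, 1999.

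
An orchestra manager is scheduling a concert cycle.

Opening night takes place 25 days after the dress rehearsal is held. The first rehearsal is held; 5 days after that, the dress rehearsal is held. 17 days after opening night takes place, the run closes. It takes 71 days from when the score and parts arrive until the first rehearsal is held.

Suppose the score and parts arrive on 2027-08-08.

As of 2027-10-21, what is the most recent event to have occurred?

The score and parts arrive: Aug 8, 2027.
The first rehearsal is held: Aug 8, 2027 + 71 days = Oct 18, 2027.
The dress rehearsal is held: Oct 18, 2027 + 5 days = Oct 23, 2027.
Opening night takes place: Oct 23, 2027 + 25 days = Nov 17, 2027.
The run closes: Nov 17, 2027 + 17 days = Dec 4, 2027.
Oct 21, 2027 falls between when the first rehearsal is held (Oct 18, 2027) and when the dress rehearsal is held (Oct 23, 2027).

The first rehearsal is held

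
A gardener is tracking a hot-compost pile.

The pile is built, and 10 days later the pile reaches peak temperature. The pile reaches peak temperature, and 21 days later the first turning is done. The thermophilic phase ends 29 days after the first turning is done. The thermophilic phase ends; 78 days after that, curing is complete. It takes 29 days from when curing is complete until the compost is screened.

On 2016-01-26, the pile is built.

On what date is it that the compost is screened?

The pile is built: Jan 26, 2016.
The pile reaches peak temperature: Jan 26, 2016 + 10 days = Feb 5, 2016.
The first turning is done: Feb 5, 2016 + 21 days = Feb 26, 2016.
The thermophilic phase ends: Feb 26, 2016 + 29 days = Mar 26, 2016.
Curing is complete: Mar 26, 2016 + 78 days = Jun 12, 2016.
The compost is screened: Jun 12, 2016 + 29 days = Jul 11, 2016.

2016-07-11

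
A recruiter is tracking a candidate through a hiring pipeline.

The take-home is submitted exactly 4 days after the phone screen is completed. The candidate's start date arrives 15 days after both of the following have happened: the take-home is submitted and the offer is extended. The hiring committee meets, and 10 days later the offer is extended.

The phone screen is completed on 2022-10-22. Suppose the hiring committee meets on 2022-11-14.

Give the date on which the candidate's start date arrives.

2022-12-09

The phone screen is completed: Oct 22, 2022.
The take-home is submitted: Oct 22, 2022 + 4 days = Oct 26, 2022.
The hiring committee meets: Nov 14, 2022.
The offer is extended: Nov 14, 2022 + 10 days = Nov 24, 2022.
Both prerequisites met — the take-home is submitted (Oct 26, 2022), the offer is extended (Nov 24, 2022); the later is Nov 24, 2022.
The candidate's start date arrives: Nov 24, 2022 + 15 days = Dec 9, 2022.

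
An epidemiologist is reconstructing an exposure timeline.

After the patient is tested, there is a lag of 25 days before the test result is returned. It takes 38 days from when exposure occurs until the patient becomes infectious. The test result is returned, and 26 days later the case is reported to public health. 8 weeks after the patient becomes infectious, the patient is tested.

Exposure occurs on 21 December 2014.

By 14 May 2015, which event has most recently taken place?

The test result is returned

Exposure occurs: Dec 21, 2014.
The patient becomes infectious: Dec 21, 2014 + 38 days = Jan 28, 2015.
The patient is tested: Jan 28, 2015 + 8 weeks = Mar 25, 2015.
The test result is returned: Mar 25, 2015 + 25 days = Apr 19, 2015.
The case is reported to public health: Apr 19, 2015 + 26 days = May 15, 2015.
May 14, 2015 falls between when the test result is returned (Apr 19, 2015) and when the case is reported to public health (May 15, 2015).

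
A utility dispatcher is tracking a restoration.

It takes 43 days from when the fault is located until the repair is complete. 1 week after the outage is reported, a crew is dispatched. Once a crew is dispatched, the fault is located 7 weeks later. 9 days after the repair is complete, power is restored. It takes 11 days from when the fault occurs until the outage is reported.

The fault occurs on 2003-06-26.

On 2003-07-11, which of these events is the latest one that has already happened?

The outage is reported

The fault occurs: Jun 26, 2003.
The outage is reported: Jun 26, 2003 + 11 days = Jul 7, 2003.
A crew is dispatched: Jul 7, 2003 + 1 week = Jul 14, 2003.
The fault is located: Jul 14, 2003 + 7 weeks = Sep 1, 2003.
The repair is complete: Sep 1, 2003 + 43 days = Oct 14, 2003.
Power is restored: Oct 14, 2003 + 9 days = Oct 23, 2003.
Jul 11, 2003 falls between when the outage is reported (Jul 7, 2003) and when a crew is dispatched (Jul 14, 2003).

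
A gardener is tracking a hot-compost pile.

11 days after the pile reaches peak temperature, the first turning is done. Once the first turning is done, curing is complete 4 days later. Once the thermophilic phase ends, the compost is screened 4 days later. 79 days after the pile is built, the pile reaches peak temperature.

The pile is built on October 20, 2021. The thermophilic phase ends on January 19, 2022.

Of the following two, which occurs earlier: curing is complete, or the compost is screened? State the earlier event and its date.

The pile is built: Oct 20, 2021.
The pile reaches peak temperature: Oct 20, 2021 + 79 days = Jan 7, 2022.
The first turning is done: Jan 7, 2022 + 11 days = Jan 18, 2022.
Curing is complete: Jan 18, 2022 + 4 days = Jan 22, 2022.
The thermophilic phase ends: Jan 19, 2022.
The compost is screened: Jan 19, 2022 + 4 days = Jan 23, 2022.
Comparing: curing is complete on Jan 22, 2022 vs the compost is screened on Jan 23, 2022. Earlier: curing is complete.

Curing is complete — January 22, 2022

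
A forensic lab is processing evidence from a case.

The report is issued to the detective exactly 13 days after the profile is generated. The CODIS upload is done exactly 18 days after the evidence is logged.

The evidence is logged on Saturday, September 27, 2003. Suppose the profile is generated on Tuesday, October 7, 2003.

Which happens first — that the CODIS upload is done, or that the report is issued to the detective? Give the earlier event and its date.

The evidence is logged: Sep 27, 2003.
The CODIS upload is done: Sep 27, 2003 + 18 days = Oct 15, 2003.
The profile is generated: Oct 7, 2003.
The report is issued to the detective: Oct 7, 2003 + 13 days = Oct 20, 2003.
Comparing: the CODIS upload is done on Oct 15, 2003 vs the report is issued to the detective on Oct 20, 2003. Earlier: the CODIS upload is done.

The CODIS upload is done — Wednesday, October 15, 2003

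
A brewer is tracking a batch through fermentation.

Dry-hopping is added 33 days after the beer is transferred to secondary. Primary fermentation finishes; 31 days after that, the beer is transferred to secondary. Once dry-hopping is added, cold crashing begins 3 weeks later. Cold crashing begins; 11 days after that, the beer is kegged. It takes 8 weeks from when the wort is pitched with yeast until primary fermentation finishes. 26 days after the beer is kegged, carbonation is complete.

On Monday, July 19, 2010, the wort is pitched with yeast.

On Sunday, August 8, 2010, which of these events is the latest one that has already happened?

The wort is pitched with yeast: Jul 19, 2010.
Primary fermentation finishes: Jul 19, 2010 + 8 weeks = Sep 13, 2010.
The beer is transferred to secondary: Sep 13, 2010 + 31 days = Oct 14, 2010.
Dry-hopping is added: Oct 14, 2010 + 33 days = Nov 16, 2010.
Cold crashing begins: Nov 16, 2010 + 3 weeks = Dec 7, 2010.
The beer is kegged: Dec 7, 2010 + 11 days = Dec 18, 2010.
Carbonation is complete: Dec 18, 2010 + 26 days = Jan 13, 2011.
Aug 8, 2010 falls between when the wort is pitched with yeast (Jul 19, 2010) and when primary fermentation finishes (Sep 13, 2010).

The wort is pitched with yeast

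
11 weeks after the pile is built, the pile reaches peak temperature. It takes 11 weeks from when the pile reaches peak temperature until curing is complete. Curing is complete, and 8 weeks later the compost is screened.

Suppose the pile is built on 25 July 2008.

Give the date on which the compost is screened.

The pile is built: Jul 25, 2008.
The pile reaches peak temperature: Jul 25, 2008 + 11 weeks = Oct 10, 2008.
Curing is complete: Oct 10, 2008 + 11 weeks = Dec 26, 2008.
The compost is screened: Dec 26, 2008 + 8 weeks = Feb 20, 2009.

20 February 2009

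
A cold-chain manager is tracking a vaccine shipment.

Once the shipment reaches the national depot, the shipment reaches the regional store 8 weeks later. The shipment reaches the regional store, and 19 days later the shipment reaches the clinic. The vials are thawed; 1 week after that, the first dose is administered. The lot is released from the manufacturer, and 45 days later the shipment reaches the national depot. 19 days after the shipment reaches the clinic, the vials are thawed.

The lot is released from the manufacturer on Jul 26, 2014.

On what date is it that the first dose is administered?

The lot is released from the manufacturer: Jul 26, 2014.
The shipment reaches the national depot: Jul 26, 2014 + 45 days = Sep 9, 2014.
The shipment reaches the regional store: Sep 9, 2014 + 8 weeks = Nov 4, 2014.
The shipment reaches the clinic: Nov 4, 2014 + 19 days = Nov 23, 2014.
The vials are thawed: Nov 23, 2014 + 19 days = Dec 12, 2014.
The first dose is administered: Dec 12, 2014 + 1 week = Dec 19, 2014.

Dec 19, 2014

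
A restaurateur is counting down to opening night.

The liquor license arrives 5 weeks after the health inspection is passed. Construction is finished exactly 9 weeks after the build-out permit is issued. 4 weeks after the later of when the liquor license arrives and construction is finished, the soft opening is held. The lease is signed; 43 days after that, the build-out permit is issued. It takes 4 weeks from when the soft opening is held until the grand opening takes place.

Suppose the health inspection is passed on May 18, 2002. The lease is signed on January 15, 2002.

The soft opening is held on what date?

The health inspection is passed: May 18, 2002.
The liquor license arrives: May 18, 2002 + 5 weeks = Jun 22, 2002.
The lease is signed: Jan 15, 2002.
The build-out permit is issued: Jan 15, 2002 + 43 days = Feb 27, 2002.
Construction is finished: Feb 27, 2002 + 9 weeks = May 1, 2002.
Both prerequisites met — the liquor license arrives (Jun 22, 2002), construction is finished (May 1, 2002); the later is Jun 22, 2002.
The soft opening is held: Jun 22, 2002 + 4 weeks = Jul 20, 2002.

July 20, 2002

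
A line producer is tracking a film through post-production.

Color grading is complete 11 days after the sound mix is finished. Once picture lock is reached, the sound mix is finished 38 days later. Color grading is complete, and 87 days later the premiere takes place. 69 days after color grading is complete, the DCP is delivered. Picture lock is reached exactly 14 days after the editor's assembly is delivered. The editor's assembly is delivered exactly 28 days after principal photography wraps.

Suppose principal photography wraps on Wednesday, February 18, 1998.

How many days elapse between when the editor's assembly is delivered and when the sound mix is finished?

52 days

Causal path: the editor's assembly is delivered → picture lock is reached → the sound mix is finished.
Total delay along the path: 14 + 38 = 52 days.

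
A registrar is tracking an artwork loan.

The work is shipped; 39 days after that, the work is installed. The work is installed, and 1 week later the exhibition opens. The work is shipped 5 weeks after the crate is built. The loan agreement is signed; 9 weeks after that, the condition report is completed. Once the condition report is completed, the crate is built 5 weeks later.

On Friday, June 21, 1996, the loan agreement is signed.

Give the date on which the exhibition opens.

Tuesday, December 17, 1996

The loan agreement is signed: Jun 21, 1996.
The condition report is completed: Jun 21, 1996 + 9 weeks = Aug 23, 1996.
The crate is built: Aug 23, 1996 + 5 weeks = Sep 27, 1996.
The work is shipped: Sep 27, 1996 + 5 weeks = Nov 1, 1996.
The work is installed: Nov 1, 1996 + 39 days = Dec 10, 1996.
The exhibition opens: Dec 10, 1996 + 1 week = Dec 17, 1996.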